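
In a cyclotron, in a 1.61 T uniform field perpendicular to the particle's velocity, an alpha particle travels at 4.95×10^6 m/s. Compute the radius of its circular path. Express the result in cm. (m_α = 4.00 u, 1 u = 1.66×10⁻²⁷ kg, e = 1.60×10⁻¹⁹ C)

The magnetic force provides the centripetal force: qvB = mv²/r, so r = mv/(qB).
r = (6.64×10^-27 kg)(4.95×10^6 m/s) / [(2×1.60×10^-19 C)(1.61 T)] = 0.0638 m.

r ≈ 6.38 cm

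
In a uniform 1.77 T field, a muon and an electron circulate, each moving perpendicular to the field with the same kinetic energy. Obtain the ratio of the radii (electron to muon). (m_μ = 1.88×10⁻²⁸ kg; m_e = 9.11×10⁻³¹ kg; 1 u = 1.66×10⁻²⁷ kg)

ratio ≈ 0.0696

r = √(2mK)/(qB) ⇒ at equal K, r ∝ √m/q.
r_{electron}/r_{muon} = 0.0696.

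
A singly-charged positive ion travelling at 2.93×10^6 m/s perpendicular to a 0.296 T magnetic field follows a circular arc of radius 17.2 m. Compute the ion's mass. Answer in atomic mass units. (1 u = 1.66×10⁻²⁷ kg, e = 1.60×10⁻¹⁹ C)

qvB = mv²/r ⇒ m = qBr/v.
m = (1×1.60×10^-19)(0.296)(17.2) / (2.93×10^6) = 2.78×10^-25 kg = 167 u.

m ≈ 167 u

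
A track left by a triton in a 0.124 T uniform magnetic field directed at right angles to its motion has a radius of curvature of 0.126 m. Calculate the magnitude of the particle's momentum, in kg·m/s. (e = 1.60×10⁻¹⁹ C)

p ≈ 2.50×10^-21 kg·m/s

Since qvB = mv²/r, the momentum p = mv = qBr.
p = (1×1.60×10^-19)(0.124)(0.126) = 2.50×10^-21 kg·m/s.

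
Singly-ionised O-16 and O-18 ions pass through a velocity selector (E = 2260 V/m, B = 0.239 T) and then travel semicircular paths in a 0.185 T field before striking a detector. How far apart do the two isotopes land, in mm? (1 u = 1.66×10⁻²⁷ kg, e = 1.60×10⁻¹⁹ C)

Both emerge at v = E/B₁ = 9460 m/s.
r = mv/(qB₂), so r₁ = 8.48×10^-3 m and r₂ = 9.55×10^-3 m, giving Δr = 1.06×10^-3 m.
After a semicircle each ion lands a diameter 2r from the entry slit, so the separation is 2Δr = 2.12×10^-3 m.

Δd ≈ 2.12 mm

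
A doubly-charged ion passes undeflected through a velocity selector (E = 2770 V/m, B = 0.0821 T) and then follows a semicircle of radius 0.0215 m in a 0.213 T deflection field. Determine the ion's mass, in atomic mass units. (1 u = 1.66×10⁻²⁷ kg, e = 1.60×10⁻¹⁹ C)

m ≈ 26.2 u

v = E/B₁ = 3.37×10^4 m/s.
From r = mv/(qB₂), m = qB₂r/v = (2×1.60×10^-19)(0.213)(0.0215) / (3.37×10^4) = 4.34×10^-26 kg.
In atomic mass units: m = 4.34×10^-26 / 1.66×10^-27 = 26.2 u.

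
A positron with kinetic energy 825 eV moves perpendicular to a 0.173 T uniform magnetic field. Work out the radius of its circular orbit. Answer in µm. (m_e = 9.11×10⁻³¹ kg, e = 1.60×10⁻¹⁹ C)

r ≈ 560 µm

Convert the energy: K = 825 eV = 1.32×10^-16 J.
v = √(2K/m) = √(2·1.32×10^-16/9.11×10^-31) = 1.70×10^7 m/s.
r = mv/(qB) = (9.11×10^-31)(1.70×10^7) / [(1×1.60×10^-19)(0.173)] = 5.60×10^-4 m.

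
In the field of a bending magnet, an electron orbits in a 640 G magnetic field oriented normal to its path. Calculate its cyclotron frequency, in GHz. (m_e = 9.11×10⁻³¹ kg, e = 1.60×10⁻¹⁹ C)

f = qB/(2πm) = (1×1.60×10^-19)(0.0640) / [2π(9.11×10^-31)] = 1.79×10^9 Hz.

f ≈ 1.79 GHz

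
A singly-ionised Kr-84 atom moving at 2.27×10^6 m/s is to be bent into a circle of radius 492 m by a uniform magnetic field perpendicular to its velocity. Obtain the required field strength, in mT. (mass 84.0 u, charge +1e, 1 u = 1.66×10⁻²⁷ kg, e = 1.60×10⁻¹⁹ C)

B ≈ 4.02 mT

qvB = mv²/r gives B = mv/(qr).
B = (1.39×10^-25)(2.27×10^6) / [(1×1.60×10^-19)(492)] = 4.02×10^-3 T.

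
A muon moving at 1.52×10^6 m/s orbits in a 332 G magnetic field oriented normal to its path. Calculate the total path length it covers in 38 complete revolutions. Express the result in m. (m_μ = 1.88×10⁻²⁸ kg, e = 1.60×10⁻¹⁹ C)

L ≈ 12.8 m

r = mv/(qB) = 0.0538 m, so one revolution covers 2πr = 0.338 m.
In 38 revolutions: L = 38·2πr = 12.8 m.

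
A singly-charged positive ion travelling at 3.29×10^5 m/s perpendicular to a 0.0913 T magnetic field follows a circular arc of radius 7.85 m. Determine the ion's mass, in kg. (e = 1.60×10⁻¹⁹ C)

m ≈ 3.49×10^-25 kg

qvB = mv²/r ⇒ m = qBr/v.
m = (1×1.60×10^-19)(0.0913)(7.85) / (3.29×10^5) = 3.49×10^-25 kg.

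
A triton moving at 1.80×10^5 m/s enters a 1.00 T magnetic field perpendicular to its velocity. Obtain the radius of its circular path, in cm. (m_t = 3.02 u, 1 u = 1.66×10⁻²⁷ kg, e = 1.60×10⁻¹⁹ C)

The magnetic force provides the centripetal force: qvB = mv²/r, so r = mv/(qB).
r = (5.01×10^-27 kg)(1.80×10^5 m/s) / [(1×1.60×10^-19 C)(1.00 T)] = 5.64×10^-3 m.

r ≈ 0.564 cm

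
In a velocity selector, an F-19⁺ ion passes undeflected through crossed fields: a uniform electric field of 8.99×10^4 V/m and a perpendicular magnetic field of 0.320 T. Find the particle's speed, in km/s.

For zero net force, qE = qvB, so v = E/B.
v = (8.99×10^4) / (0.320) = 2.81×10^5 m/s.

v ≈ 281 km/s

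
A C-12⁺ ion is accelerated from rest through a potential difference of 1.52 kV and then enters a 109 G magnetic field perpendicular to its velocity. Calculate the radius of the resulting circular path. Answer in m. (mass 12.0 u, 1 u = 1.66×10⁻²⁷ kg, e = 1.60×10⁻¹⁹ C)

The kinetic energy gained is K = qV = (1×1.60×10^-19)(1520) = 2.43×10^-16 J.
v = √(2K/m) = 1.56×10^5 m/s.
r = mv/(qB) = (1.99×10^-26)(1.56×10^5) / [(1×1.60×10^-19)(0.0109)] = 1.78 m.

r ≈ 1.78 m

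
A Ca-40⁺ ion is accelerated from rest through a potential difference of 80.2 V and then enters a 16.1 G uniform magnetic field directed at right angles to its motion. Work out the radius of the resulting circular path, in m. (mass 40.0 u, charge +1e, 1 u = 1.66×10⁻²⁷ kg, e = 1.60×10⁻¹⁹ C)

The kinetic energy gained is K = qV = (1×1.60×10^-19)(80.2) = 1.28×10^-17 J.
v = √(2K/m) = 1.97×10^4 m/s.
r = mv/(qB) = (6.64×10^-26)(1.97×10^4) / [(1×1.60×10^-19)(1.61×10^-3)] = 5.07 m.

r ≈ 5.07 m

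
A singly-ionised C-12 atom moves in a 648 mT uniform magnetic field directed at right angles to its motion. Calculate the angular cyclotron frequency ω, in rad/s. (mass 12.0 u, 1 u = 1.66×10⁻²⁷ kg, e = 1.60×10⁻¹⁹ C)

ω = qB/m = (1×1.60×10^-19)(0.648) / (1.99×10^-26) = 5.20×10^6 rad/s.

ω ≈ 5.20×10^6 rad/s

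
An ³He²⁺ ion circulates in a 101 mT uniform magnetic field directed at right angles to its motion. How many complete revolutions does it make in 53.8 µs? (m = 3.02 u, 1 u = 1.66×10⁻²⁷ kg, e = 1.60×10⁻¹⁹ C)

N = 55

T = 2πm/(qB) = 2π(5.0132×10^-27) / [(2×1.60×10^-19)(0.101)] = 9.7459×10^-7 s.
N = t/T = 5.38×10^-5 / 9.7459×10^-7 ≈ 55.20, so 55 complete revolutions.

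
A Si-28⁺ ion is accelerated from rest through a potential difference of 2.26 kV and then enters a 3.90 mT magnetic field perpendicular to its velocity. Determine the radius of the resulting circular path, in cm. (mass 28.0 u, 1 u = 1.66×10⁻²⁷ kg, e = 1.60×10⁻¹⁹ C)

r ≈ 929 cm

The kinetic energy gained is K = qV = (1×1.60×10^-19)(2260) = 3.62×10^-16 J.
v = √(2K/m) = 1.25×10^5 m/s.
r = mv/(qB) = (4.65×10^-26)(1.25×10^5) / [(1×1.60×10^-19)(3.90×10^-3)] = 9.29 m.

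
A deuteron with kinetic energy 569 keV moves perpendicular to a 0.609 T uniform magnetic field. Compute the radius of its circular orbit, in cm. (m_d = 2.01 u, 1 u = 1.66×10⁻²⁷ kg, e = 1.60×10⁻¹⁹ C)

Convert the energy: K = 569 keV = 9.10×10^-14 J.
v = √(2K/m) = √(2·9.10×10^-14/3.34×10^-27) = 7.39×10^6 m/s.
r = mv/(qB) = (3.34×10^-27)(7.39×10^6) / [(1×1.60×10^-19)(0.609)] = 0.253 m.

r ≈ 25.3 cm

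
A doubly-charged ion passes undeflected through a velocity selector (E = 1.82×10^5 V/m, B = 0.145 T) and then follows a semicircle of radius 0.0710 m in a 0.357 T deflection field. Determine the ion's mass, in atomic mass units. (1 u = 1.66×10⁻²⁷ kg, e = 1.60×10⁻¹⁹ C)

v = E/B₁ = 1.26×10^6 m/s.
From r = mv/(qB₂), m = qB₂r/v = (2×1.60×10^-19)(0.357)(0.0710) / (1.26×10^6) = 6.46×10^-27 kg.
In atomic mass units: m = 6.46×10^-27 / 1.66×10^-27 = 3.89 u.

m ≈ 3.89 u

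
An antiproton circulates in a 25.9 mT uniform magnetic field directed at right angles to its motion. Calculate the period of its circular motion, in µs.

The cyclotron period is independent of speed: T = 2πm/(qB).
T = 2π(1.67×10^-27) / [(1×1.60×10^-19)(0.0259)] = 2.53×10^-6 s.

T ≈ 2.53 µs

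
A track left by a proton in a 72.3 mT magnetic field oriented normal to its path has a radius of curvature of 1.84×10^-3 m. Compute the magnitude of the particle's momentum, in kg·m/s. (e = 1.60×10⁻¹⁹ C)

Since qvB = mv²/r, the momentum p = mv = qBr.
p = (1×1.60×10^-19)(0.0723)(1.84×10^-3) = 2.13×10^-23 kg·m/s.

p ≈ 2.13×10^-23 kg·m/s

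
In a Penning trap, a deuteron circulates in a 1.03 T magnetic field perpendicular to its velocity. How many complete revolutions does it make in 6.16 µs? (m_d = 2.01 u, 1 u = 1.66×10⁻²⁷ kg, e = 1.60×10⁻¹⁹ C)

T = 2πm/(qB) = 2π(3.3366×10^-27) / [(1×1.60×10^-19)(1.03)] = 1.2721×10^-7 s.
N = t/T = 6.16×10^-6 / 1.2721×10^-7 ≈ 48.42, so 48 complete revolutions.

N = 48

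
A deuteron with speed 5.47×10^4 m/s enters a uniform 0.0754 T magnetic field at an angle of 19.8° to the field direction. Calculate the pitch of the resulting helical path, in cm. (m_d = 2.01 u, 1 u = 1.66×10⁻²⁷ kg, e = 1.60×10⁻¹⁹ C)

pitch ≈ 8.94 cm

The velocity component along B is v∥ = v cos19.8° = 5.15×10^4 m/s.
The cyclotron period T = 2πm/(qB) = 1.74×10^-6 s is set by m, q, B alone.
Pitch = v∥·T = (5.15×10^4)(1.74×10^-6) = 0.0894 m.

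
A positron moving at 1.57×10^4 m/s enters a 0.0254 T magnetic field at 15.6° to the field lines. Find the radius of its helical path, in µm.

r ≈ 0.946 µm

Only the perpendicular component v⊥ = v sin15.6° = 4220 m/s is bent by the field.
r = m v⊥ /(qB) = (9.11×10^-31)(4220) / [(1×1.60×10^-19)(0.0254)] = 9.46×10^-7 m.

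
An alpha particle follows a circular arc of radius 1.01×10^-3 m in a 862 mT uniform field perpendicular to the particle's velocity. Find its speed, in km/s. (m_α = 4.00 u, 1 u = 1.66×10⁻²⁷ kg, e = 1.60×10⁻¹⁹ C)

v ≈ 42.0 km/s

From qvB = mv²/r, v = qBr/m.
v = (2×1.60×10^-19)(0.862)(1.01×10^-3) / (6.64×10^-27) = 4.20×10^4 m/s.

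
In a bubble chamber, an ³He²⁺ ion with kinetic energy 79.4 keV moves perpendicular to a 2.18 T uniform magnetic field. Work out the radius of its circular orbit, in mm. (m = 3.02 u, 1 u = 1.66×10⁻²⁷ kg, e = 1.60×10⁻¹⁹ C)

r ≈ 16.2 mm

Convert the energy: K = 79.4 keV = 1.27×10^-14 J.
v = √(2K/m) = √(2·1.27×10^-14/5.01×10^-27) = 2.25×10^6 m/s.
r = mv/(qB) = (5.01×10^-27)(2.25×10^6) / [(2×1.60×10^-19)(2.18)] = 0.0162 m.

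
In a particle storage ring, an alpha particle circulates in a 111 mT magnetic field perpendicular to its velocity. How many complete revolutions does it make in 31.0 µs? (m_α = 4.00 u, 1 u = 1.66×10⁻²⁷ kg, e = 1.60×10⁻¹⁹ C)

N = 26

T = 2πm/(qB) = 2π(6.64×10^-27) / [(2×1.60×10^-19)(0.111)] = 1.1746×10^-6 s.
N = t/T = 3.10×10^-5 / 1.1746×10^-6 ≈ 26.39, so 26 complete revolutions.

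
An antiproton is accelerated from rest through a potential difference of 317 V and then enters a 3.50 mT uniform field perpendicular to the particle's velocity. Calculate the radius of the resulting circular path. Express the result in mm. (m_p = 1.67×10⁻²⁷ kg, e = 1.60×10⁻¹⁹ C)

The kinetic energy gained is K = qV = (1×1.60×10^-19)(317) = 5.07×10^-17 J.
v = √(2K/m) = 2.46×10^5 m/s.
r = mv/(qB) = (1.67×10^-27)(2.46×10^5) / [(1×1.60×10^-19)(3.50×10^-3)] = 0.735 m.

r ≈ 735 mm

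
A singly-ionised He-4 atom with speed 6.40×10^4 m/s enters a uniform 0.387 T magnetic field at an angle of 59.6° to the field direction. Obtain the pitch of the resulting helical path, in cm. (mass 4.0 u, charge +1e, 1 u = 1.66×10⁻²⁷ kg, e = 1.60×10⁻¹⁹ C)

pitch ≈ 2.18 cm

The velocity component along B is v∥ = v cos59.6° = 3.24×10^4 m/s.
The cyclotron period T = 2πm/(qB) = 6.74×10^-7 s is set by m, q, B alone.
Pitch = v∥·T = (3.24×10^4)(6.74×10^-7) = 0.0218 m.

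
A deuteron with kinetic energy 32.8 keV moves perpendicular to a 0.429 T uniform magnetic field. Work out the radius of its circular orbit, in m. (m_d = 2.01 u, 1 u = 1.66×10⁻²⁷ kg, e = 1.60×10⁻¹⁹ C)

Convert the energy: K = 32.8 keV = 5.25×10^-15 J.
v = √(2K/m) = √(2·5.25×10^-15/3.34×10^-27) = 1.77×10^6 m/s.
r = mv/(qB) = (3.34×10^-27)(1.77×10^6) / [(1×1.60×10^-19)(0.429)] = 0.0862 m.

r ≈ 0.0862 m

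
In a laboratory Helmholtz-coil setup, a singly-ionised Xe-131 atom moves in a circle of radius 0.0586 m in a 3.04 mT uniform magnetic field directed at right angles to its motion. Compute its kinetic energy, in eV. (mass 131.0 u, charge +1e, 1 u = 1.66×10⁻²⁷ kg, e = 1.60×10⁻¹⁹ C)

K ≈ 0.0117 eV

v = qBr/m = (1×1.60×10^-19)(3.04×10^-3)(0.0586) / (2.17×10^-25) = 131 m/s.
K = ½mv² = 0.5·(2.17×10^-25)·(131)² = 1.87×10^-21 J = 0.0117 eV.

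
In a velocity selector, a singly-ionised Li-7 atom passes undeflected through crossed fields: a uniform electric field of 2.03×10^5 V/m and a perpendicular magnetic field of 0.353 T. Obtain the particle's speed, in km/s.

v ≈ 575 km/s

For zero net force, qE = qvB, so v = E/B.
v = (2.03×10^5) / (0.353) = 5.75×10^5 m/s.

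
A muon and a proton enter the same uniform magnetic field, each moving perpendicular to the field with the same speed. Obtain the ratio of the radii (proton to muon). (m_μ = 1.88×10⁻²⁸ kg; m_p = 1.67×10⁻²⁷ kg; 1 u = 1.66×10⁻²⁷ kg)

ratio ≈ 8.88

r = mv/(qB) ⇒ at equal v, r ∝ m/q.
r_{proton}/r_{muon} = 8.88.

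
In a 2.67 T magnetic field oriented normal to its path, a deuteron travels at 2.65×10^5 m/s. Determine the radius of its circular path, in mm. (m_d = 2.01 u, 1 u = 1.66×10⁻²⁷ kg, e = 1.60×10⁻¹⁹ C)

r ≈ 2.07 mm

The magnetic force provides the centripetal force: qvB = mv²/r, so r = mv/(qB).
r = (3.34×10^-27 kg)(2.65×10^5 m/s) / [(1×1.60×10^-19 C)(2.67 T)] = 2.07×10^-3 m.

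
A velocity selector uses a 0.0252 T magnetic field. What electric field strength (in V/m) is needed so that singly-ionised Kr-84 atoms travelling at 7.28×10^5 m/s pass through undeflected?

qE = qvB ⇒ E = vB = (7.28×10^5)(0.0252) = 1.83×10^4 V/m.

E ≈ 1.83×10^4 V/m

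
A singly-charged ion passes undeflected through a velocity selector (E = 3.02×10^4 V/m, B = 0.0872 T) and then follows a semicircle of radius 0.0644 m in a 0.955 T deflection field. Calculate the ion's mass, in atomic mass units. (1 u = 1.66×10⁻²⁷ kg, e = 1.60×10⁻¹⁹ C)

m ≈ 17.1 u

v = E/B₁ = 3.46×10^5 m/s.
From r = mv/(qB₂), m = qB₂r/v = (1×1.60×10^-19)(0.955)(0.0644) / (3.46×10^5) = 2.84×10^-26 kg.
In atomic mass units: m = 2.84×10^-26 / 1.66×10^-27 = 17.1 u.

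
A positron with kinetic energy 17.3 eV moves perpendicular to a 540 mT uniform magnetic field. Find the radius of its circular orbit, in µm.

Convert the energy: K = 17.3 eV = 2.77×10^-18 J.
v = √(2K/m) = √(2·2.77×10^-18/9.11×10^-31) = 2.47×10^6 m/s.
r = mv/(qB) = (9.11×10^-31)(2.47×10^6) / [(1×1.60×10^-19)(0.540)] = 2.60×10^-5 m.

r ≈ 26.0 µm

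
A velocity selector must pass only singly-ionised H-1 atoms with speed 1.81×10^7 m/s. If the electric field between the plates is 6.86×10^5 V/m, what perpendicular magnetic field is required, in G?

qE = qvB ⇒ B = E/v = (6.86×10^5) / (1.81×10^7) = 0.0379 T.

B ≈ 379 G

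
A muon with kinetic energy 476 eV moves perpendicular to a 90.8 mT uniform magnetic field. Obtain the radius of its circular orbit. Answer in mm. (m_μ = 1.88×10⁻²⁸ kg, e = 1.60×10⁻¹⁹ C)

r ≈ 11.6 mm

Convert the energy: K = 476 eV = 7.62×10^-17 J.
v = √(2K/m) = √(2·7.62×10^-17/1.88×10^-28) = 9.00×10^5 m/s.
r = mv/(qB) = (1.88×10^-28)(9.00×10^5) / [(1×1.60×10^-19)(0.0908)] = 0.0116 m.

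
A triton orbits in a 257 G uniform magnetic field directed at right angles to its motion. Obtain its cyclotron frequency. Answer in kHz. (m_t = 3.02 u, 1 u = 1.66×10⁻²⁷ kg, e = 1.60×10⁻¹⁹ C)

f = qB/(2πm) = (1×1.60×10^-19)(0.0257) / [2π(5.01×10^-27)] = 1.31×10^5 Hz.

f ≈ 131 kHz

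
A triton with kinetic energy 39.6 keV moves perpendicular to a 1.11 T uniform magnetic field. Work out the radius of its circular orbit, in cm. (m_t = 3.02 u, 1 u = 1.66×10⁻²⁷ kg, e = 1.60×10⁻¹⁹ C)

r ≈ 4.49 cm

Convert the energy: K = 39.6 keV = 6.34×10^-15 J.
v = √(2K/m) = √(2·6.34×10^-15/5.01×10^-27) = 1.59×10^6 m/s.
r = mv/(qB) = (5.01×10^-27)(1.59×10^6) / [(1×1.60×10^-19)(1.11)] = 0.0449 m.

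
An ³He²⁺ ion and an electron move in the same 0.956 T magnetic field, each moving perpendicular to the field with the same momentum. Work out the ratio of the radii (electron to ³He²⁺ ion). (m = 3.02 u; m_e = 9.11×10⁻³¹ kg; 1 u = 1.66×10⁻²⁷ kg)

ratio ≈ 2.00

r = p/(qB) ⇒ at equal p, r ∝ 1/q.
r_{electron}/r_{³He²⁺ ion} = 2.00.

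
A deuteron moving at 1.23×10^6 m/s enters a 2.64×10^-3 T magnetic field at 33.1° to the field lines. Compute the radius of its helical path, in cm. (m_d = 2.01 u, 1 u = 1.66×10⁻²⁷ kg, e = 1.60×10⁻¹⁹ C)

r ≈ 531 cm

Only the perpendicular component v⊥ = v sin33.1° = 6.72×10^5 m/s is bent by the field.
r = m v⊥ /(qB) = (3.34×10^-27)(6.72×10^5) / [(1×1.60×10^-19)(2.64×10^-3)] = 5.31 m.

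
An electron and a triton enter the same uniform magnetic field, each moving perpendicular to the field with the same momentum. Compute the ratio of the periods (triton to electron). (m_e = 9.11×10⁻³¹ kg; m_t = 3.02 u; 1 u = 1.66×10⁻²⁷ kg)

T = 2πm/(qB) is independent of speed, so T₂/T₁ = (m₂/q₂)/(m₁/q₁).
T_{triton}/T_{electron} = (5.01×10^-27/1e) / (9.11×10^-31/1e) = 5500.

ratio ≈ 5500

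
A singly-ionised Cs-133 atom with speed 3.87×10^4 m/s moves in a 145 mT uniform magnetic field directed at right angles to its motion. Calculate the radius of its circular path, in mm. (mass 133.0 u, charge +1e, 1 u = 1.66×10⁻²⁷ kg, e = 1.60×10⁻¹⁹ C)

The magnetic force provides the centripetal force: qvB = mv²/r, so r = mv/(qB).
r = (2.21×10^-25 kg)(3.87×10^4 m/s) / [(1×1.60×10^-19 C)(0.145 T)] = 0.368 m.

r ≈ 368 mm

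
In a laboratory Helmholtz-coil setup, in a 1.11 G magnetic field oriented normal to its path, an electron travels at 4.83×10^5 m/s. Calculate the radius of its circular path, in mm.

The magnetic force provides the centripetal force: qvB = mv²/r, so r = mv/(qB).
r = (9.11×10^-31 kg)(4.83×10^5 m/s) / [(1×1.60×10^-19 C)(1.11×10^-4 T)] = 0.0248 m.

r ≈ 24.8 mm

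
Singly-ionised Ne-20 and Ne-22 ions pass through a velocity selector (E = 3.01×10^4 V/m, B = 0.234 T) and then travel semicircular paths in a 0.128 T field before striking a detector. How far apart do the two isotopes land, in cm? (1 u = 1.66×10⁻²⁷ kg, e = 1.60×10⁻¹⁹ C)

Both emerge at v = E/B₁ = 1.29×10^5 m/s.
r = mv/(qB₂), so r₁ = 0.2085 m and r₂ = 0.2294 m, giving Δr = 0.0209 m.
After a semicircle each ion lands a diameter 2r from the entry slit, so the separation is 2Δr = 0.0417 m.

Δd ≈ 4.17 cm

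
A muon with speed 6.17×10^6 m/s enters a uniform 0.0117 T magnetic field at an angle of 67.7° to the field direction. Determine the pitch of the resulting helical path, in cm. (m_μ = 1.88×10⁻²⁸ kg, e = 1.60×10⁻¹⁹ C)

The velocity component along B is v∥ = v cos67.7° = 2.34×10^6 m/s.
The cyclotron period T = 2πm/(qB) = 6.31×10^-7 s is set by m, q, B alone.
Pitch = v∥·T = (2.34×10^6)(6.31×10^-7) = 1.48 m.

pitch ≈ 148 cm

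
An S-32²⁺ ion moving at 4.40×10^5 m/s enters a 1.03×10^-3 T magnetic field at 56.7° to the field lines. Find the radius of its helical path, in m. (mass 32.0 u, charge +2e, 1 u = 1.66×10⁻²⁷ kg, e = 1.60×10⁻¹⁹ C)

r ≈ 59.3 m

Only the perpendicular component v⊥ = v sin56.7° = 3.68×10^5 m/s is bent by the field.
r = m v⊥ /(qB) = (5.31×10^-26)(3.68×10^5) / [(2×1.60×10^-19)(1.03×10^-3)] = 59.3 m.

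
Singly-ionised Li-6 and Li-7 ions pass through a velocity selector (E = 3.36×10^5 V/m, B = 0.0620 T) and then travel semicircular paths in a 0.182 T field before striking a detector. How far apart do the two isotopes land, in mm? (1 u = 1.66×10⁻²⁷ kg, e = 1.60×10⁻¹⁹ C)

Both emerge at v = E/B₁ = 5.42×10^6 m/s.
r = mv/(qB₂), so r₁ = 1.854 m and r₂ = 2.163 m, giving Δr = 0.309 m.
After a semicircle each ion lands a diameter 2r from the entry slit, so the separation is 2Δr = 0.618 m.

Δd ≈ 618 mm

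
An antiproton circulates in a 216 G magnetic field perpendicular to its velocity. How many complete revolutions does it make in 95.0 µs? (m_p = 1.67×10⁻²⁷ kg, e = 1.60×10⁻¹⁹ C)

T = 2πm/(qB) = 2π(1.67×10^-27) / [(1×1.60×10^-19)(0.0216)] = 3.0361×10^-6 s.
N = t/T = 9.50×10^-5 / 3.0361×10^-6 ≈ 31.29, so 31 complete revolutions.

N = 31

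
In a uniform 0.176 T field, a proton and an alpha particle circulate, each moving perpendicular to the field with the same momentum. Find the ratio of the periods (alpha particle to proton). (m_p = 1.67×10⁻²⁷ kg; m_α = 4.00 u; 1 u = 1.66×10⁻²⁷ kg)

ratio ≈ 1.99

T = 2πm/(qB) is independent of speed, so T₂/T₁ = (m₂/q₂)/(m₁/q₁).
T_{alpha particle}/T_{proton} = (6.64×10^-27/2e) / (1.67×10^-27/1e) = 1.99.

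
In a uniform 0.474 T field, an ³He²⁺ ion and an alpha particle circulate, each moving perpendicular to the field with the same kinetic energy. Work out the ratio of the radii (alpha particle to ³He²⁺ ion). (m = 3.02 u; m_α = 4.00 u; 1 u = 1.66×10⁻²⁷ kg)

ratio ≈ 1.15

r = √(2mK)/(qB) ⇒ at equal K, r ∝ √m/q.
r_{alpha particle}/r_{³He²⁺ ion} = 1.15.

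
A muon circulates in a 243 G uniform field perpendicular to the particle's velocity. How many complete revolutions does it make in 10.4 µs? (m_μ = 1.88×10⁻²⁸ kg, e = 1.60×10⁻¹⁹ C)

T = 2πm/(qB) = 2π(1.88×10^-28) / [(1×1.60×10^-19)(0.0243)] = 3.0382×10^-7 s.
N = t/T = 1.04×10^-5 / 3.0382×10^-7 ≈ 34.23, so 34 complete revolutions.

N = 34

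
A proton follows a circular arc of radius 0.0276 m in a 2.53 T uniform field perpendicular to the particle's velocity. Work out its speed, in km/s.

v ≈ 6690 km/s

From qvB = mv²/r, v = qBr/m.
v = (1×1.60×10^-19)(2.53)(0.0276) / (1.67×10^-27) = 6.69×10^6 m/s.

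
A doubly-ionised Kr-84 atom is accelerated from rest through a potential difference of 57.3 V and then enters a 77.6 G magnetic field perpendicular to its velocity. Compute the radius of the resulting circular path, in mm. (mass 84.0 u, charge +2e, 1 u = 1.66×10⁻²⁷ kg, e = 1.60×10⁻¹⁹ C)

r ≈ 911 mm

The kinetic energy gained is K = qV = (2×1.60×10^-19)(57.3) = 1.83×10^-17 J.
v = √(2K/m) = 1.62×10^4 m/s.
r = mv/(qB) = (1.39×10^-25)(1.62×10^4) / [(2×1.60×10^-19)(7.76×10^-3)] = 0.911 m.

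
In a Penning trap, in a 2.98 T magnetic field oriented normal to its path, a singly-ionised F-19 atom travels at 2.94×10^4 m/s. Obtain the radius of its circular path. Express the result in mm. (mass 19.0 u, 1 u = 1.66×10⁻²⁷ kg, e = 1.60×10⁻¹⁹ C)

The magnetic force provides the centripetal force: qvB = mv²/r, so r = mv/(qB).
r = (3.15×10^-26 kg)(2.94×10^4 m/s) / [(1×1.60×10^-19 C)(2.98 T)] = 1.94×10^-3 m.

r ≈ 1.94 mm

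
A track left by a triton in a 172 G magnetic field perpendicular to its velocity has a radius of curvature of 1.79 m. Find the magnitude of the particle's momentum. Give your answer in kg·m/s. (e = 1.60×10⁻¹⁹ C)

Since qvB = mv²/r, the momentum p = mv = qBr.
p = (1×1.60×10^-19)(0.0172)(1.79) = 4.93×10^-21 kg·m/s.

p ≈ 4.93×10^-21 kg·m/s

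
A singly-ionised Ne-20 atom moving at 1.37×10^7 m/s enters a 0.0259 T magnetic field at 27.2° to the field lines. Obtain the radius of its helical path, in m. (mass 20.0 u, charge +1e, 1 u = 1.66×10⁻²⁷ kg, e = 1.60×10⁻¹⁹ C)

Only the perpendicular component v⊥ = v sin27.2° = 6.26×10^6 m/s is bent by the field.
r = m v⊥ /(qB) = (3.32×10^-26)(6.26×10^6) / [(1×1.60×10^-19)(0.0259)] = 50.2 m.

r ≈ 50.2 m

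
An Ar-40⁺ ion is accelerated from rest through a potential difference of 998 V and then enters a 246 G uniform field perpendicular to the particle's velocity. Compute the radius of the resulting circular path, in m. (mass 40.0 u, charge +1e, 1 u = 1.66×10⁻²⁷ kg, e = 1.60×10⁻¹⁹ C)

r ≈ 1.17 m

The kinetic energy gained is K = qV = (1×1.60×10^-19)(998) = 1.60×10^-16 J.
v = √(2K/m) = 6.94×10^4 m/s.
r = mv/(qB) = (6.64×10^-26)(6.94×10^4) / [(1×1.60×10^-19)(0.0246)] = 1.17 m.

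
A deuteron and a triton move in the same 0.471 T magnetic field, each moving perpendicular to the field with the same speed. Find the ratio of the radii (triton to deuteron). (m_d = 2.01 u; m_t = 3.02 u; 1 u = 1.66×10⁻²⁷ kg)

ratio ≈ 1.50

r = mv/(qB) ⇒ at equal v, r ∝ m/q.
r_{triton}/r_{deuteron} = 1.50.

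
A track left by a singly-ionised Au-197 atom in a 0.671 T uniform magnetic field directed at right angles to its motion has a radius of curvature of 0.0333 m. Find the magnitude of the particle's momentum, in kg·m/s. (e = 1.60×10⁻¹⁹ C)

Since qvB = mv²/r, the momentum p = mv = qBr.
p = (1×1.60×10^-19)(0.671)(0.0333) = 3.58×10^-21 kg·m/s.

p ≈ 3.58×10^-21 kg·m/s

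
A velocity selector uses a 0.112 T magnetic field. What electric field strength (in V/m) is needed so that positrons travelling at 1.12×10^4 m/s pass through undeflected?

E ≈ 1250 V/m

qE = qvB ⇒ E = vB = (1.12×10^4)(0.112) = 1250 V/m.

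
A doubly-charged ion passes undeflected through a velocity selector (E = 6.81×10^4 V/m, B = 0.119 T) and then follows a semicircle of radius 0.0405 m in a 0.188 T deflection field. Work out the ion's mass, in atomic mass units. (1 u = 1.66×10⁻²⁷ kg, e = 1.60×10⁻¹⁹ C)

v = E/B₁ = 5.72×10^5 m/s.
From r = mv/(qB₂), m = qB₂r/v = (2×1.60×10^-19)(0.188)(0.0405) / (5.72×10^5) = 4.26×10^-27 kg.
In atomic mass units: m = 4.26×10^-27 / 1.66×10^-27 = 2.56 u.

m ≈ 2.56 u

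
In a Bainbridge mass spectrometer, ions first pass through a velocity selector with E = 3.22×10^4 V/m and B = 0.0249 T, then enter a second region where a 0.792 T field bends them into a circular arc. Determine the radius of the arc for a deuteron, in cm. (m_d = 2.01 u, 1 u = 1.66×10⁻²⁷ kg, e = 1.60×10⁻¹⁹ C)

The selector passes v = E/B = 3.22×10^4/0.0249 = 1.29×10^6 m/s.
In the deflection region, r = mv/(qB₂) = (3.34×10^-27)(1.29×10^6) / [(1×1.60×10^-19)(0.792)] = 0.0340 m.

r ≈ 3.40 cm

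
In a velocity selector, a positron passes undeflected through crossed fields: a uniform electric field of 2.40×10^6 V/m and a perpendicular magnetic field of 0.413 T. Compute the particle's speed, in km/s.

For zero net force, qE = qvB, so v = E/B.
v = (2.40×10^6) / (0.413) = 5.81×10^6 m/s.

v ≈ 5810 km/s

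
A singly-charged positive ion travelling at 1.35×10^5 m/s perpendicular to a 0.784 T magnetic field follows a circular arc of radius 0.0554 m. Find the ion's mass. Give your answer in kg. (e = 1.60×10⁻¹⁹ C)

qvB = mv²/r ⇒ m = qBr/v.
m = (1×1.60×10^-19)(0.784)(0.0554) / (1.35×10^5) = 5.15×10^-26 kg.

m ≈ 5.15×10^-26 kg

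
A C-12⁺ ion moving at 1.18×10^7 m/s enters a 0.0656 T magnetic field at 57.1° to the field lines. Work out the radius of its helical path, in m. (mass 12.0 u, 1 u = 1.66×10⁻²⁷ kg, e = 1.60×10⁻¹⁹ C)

r ≈ 18.8 m

Only the perpendicular component v⊥ = v sin57.1° = 9.91×10^6 m/s is bent by the field.
r = m v⊥ /(qB) = (1.99×10^-26)(9.91×10^6) / [(1×1.60×10^-19)(0.0656)] = 18.8 m.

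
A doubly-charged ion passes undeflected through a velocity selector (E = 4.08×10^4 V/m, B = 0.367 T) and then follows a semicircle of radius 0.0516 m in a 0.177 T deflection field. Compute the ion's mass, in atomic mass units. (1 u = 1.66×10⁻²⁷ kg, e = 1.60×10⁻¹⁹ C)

v = E/B₁ = 1.11×10^5 m/s.
From r = mv/(qB₂), m = qB₂r/v = (2×1.60×10^-19)(0.177)(0.0516) / (1.11×10^5) = 2.63×10^-26 kg.
In atomic mass units: m = 2.63×10^-26 / 1.66×10^-27 = 15.8 u.

m ≈ 15.8 u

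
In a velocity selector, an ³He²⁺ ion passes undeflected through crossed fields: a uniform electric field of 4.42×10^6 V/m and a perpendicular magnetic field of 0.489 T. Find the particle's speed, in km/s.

v ≈ 9040 km/s

For zero net force, qE = qvB, so v = E/B.
v = (4.42×10^6) / (0.489) = 9.04×10^6 m/s.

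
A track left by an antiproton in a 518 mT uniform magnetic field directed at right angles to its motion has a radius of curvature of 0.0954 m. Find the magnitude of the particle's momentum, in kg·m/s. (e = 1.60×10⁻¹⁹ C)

p ≈ 7.91×10^-21 kg·m/s

Since qvB = mv²/r, the momentum p = mv = qBr.
p = (1×1.60×10^-19)(0.518)(0.0954) = 7.91×10^-21 kg·m/s.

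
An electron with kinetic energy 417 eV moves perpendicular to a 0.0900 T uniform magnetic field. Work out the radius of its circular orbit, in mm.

r ≈ 0.766 mm

Convert the energy: K = 417 eV = 6.67×10^-17 J.
v = √(2K/m) = √(2·6.67×10^-17/9.11×10^-31) = 1.21×10^7 m/s.
r = mv/(qB) = (9.11×10^-31)(1.21×10^7) / [(1×1.60×10^-19)(0.0900)] = 7.66×10^-4 m.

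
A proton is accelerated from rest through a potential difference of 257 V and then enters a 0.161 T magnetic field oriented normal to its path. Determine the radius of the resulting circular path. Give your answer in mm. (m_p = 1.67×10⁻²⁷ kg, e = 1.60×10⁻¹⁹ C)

The kinetic energy gained is K = qV = (1×1.60×10^-19)(257) = 4.11×10^-17 J.
v = √(2K/m) = 2.22×10^5 m/s.
r = mv/(qB) = (1.67×10^-27)(2.22×10^5) / [(1×1.60×10^-19)(0.161)] = 0.0144 m.

r ≈ 14.4 mm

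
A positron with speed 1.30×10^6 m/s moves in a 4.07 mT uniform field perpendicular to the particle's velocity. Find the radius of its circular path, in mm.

r ≈ 1.82 mm

The magnetic force provides the centripetal force: qvB = mv²/r, so r = mv/(qB).
r = (9.11×10^-31 kg)(1.30×10^6 m/s) / [(1×1.60×10^-19 C)(4.07×10^-3 T)] = 1.82×10^-3 m.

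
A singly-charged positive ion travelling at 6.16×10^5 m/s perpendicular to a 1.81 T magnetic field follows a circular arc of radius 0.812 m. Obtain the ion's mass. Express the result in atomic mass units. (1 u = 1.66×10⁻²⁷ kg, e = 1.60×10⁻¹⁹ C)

m ≈ 230 u

qvB = mv²/r ⇒ m = qBr/v.
m = (1×1.60×10^-19)(1.81)(0.812) / (6.16×10^5) = 3.82×10^-25 kg = 230 u.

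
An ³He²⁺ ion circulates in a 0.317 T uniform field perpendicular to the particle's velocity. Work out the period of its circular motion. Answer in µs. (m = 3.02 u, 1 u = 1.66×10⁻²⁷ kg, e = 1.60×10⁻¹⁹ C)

The cyclotron period is independent of speed: T = 2πm/(qB).
T = 2π(5.01×10^-27) / [(2×1.60×10^-19)(0.317)] = 3.11×10^-7 s.

T ≈ 0.311 µs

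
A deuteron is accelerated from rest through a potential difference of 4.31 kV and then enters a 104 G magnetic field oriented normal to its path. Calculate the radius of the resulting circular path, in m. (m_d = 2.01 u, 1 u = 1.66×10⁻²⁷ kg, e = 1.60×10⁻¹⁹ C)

The kinetic energy gained is K = qV = (1×1.60×10^-19)(4310) = 6.90×10^-16 J.
v = √(2K/m) = 6.43×10^5 m/s.
r = mv/(qB) = (3.34×10^-27)(6.43×10^5) / [(1×1.60×10^-19)(0.0104)] = 1.29 m.

r ≈ 1.29 m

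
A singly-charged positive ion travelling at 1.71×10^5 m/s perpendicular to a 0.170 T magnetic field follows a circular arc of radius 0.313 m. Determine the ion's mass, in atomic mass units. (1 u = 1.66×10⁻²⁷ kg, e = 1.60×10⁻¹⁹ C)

qvB = mv²/r ⇒ m = qBr/v.
m = (1×1.60×10^-19)(0.170)(0.313) / (1.71×10^5) = 4.98×10^-26 kg = 30.0 u.

m ≈ 30.0 u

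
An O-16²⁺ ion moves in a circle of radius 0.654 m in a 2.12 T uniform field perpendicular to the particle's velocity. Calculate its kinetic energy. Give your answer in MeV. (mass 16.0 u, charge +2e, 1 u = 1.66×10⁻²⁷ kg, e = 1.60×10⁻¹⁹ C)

K ≈ 23.2 MeV

v = qBr/m = (2×1.60×10^-19)(2.12)(0.654) / (2.66×10^-26) = 1.67×10^7 m/s.
K = ½mv² = 0.5·(2.66×10^-26)·(1.67×10^7)² = 3.71×10^-12 J = 23.2 MeV.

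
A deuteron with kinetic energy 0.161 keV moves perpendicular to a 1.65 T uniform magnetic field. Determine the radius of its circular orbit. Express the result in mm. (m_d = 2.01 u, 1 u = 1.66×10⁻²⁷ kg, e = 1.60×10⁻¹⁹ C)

Convert the energy: K = 0.161 keV = 2.58×10^-17 J.
v = √(2K/m) = √(2·2.58×10^-17/3.34×10^-27) = 1.24×10^5 m/s.
r = mv/(qB) = (3.34×10^-27)(1.24×10^5) / [(1×1.60×10^-19)(1.65)] = 1.57×10^-3 m.

r ≈ 1.57 mm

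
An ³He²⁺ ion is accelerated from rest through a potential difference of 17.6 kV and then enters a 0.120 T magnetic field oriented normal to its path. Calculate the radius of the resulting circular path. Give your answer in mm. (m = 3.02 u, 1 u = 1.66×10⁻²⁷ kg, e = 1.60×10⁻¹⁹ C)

r ≈ 196 mm

The kinetic energy gained is K = qV = (2×1.60×10^-19)(1.76×10^4) = 5.63×10^-15 J.
v = √(2K/m) = 1.50×10^6 m/s.
r = mv/(qB) = (5.01×10^-27)(1.50×10^6) / [(2×1.60×10^-19)(0.120)] = 0.196 m.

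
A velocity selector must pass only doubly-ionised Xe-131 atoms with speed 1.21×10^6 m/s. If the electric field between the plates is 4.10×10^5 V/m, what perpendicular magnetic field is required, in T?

qE = qvB ⇒ B = E/v = (4.10×10^5) / (1.21×10^6) = 0.339 T.

B ≈ 0.339 T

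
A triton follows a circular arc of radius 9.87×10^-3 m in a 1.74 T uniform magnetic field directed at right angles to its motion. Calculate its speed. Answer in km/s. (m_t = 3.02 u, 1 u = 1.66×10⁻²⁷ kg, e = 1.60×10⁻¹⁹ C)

From qvB = mv²/r, v = qBr/m.
v = (1×1.60×10^-19)(1.74)(9.87×10^-3) / (5.01×10^-27) = 5.48×10^5 m/s.

v ≈ 548 km/s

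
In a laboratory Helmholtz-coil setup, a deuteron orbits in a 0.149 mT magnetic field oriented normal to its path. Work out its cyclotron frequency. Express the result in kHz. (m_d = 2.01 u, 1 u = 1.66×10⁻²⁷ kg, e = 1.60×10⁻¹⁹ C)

f ≈ 1.14 kHz

f = qB/(2πm) = (1×1.60×10^-19)(1.49×10^-4) / [2π(3.34×10^-27)] = 1140 Hz.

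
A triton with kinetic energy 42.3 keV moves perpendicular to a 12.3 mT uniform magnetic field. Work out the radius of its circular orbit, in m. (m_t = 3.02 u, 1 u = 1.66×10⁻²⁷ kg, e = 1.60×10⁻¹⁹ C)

Convert the energy: K = 42.3 keV = 6.77×10^-15 J.
v = √(2K/m) = √(2·6.77×10^-15/5.01×10^-27) = 1.64×10^6 m/s.
r = mv/(qB) = (5.01×10^-27)(1.64×10^6) / [(1×1.60×10^-19)(0.0123)] = 4.19 m.

r ≈ 4.19 m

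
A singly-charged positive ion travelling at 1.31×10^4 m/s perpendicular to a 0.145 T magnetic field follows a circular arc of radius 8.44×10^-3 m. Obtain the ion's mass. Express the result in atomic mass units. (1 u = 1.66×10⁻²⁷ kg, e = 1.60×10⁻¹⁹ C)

m ≈ 9.00 u

qvB = mv²/r ⇒ m = qBr/v.
m = (1×1.60×10^-19)(0.145)(8.44×10^-3) / (1.31×10^4) = 1.49×10^-26 kg = 9.00 u.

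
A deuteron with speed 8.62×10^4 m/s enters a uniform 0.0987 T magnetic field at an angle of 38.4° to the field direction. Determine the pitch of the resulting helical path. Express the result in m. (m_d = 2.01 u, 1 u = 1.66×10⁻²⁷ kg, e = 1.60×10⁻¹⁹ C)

The velocity component along B is v∥ = v cos38.4° = 6.76×10^4 m/s.
The cyclotron period T = 2πm/(qB) = 1.33×10^-6 s is set by m, q, B alone.
Pitch = v∥·T = (6.76×10^4)(1.33×10^-6) = 0.0897 m.

pitch ≈ 0.0897 m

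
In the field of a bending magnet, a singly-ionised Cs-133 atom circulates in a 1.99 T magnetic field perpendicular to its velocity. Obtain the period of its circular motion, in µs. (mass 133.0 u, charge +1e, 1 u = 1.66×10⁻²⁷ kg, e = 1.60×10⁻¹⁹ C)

T ≈ 4.36 µs

The cyclotron period is independent of speed: T = 2πm/(qB).
T = 2π(2.21×10^-25) / [(1×1.60×10^-19)(1.99)] = 4.36×10^-6 s.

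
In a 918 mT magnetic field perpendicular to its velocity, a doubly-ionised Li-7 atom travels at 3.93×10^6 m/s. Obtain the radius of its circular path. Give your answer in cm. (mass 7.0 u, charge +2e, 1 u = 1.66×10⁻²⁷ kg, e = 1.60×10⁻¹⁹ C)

r ≈ 15.5 cm

The magnetic force provides the centripetal force: qvB = mv²/r, so r = mv/(qB).
r = (1.16×10^-26 kg)(3.93×10^6 m/s) / [(2×1.60×10^-19 C)(0.918 T)] = 0.155 m.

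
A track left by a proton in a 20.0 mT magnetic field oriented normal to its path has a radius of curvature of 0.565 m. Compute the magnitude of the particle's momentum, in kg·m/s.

p ≈ 1.81×10^-21 kg·m/s

Since qvB = mv²/r, the momentum p = mv = qBr.
p = (1×1.60×10^-19)(0.0200)(0.565) = 1.81×10^-21 kg·m/s.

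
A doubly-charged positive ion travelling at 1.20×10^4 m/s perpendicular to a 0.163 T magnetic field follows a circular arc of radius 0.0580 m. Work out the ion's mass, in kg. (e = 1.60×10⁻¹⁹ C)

m ≈ 2.52×10^-25 kg

qvB = mv²/r ⇒ m = qBr/v.
m = (2×1.60×10^-19)(0.163)(0.0580) / (1.20×10^4) = 2.52×10^-25 kg.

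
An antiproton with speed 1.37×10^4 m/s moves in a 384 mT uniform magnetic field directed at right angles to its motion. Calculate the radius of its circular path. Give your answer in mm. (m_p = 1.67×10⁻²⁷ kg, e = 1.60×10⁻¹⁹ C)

r ≈ 0.372 mm

The magnetic force provides the centripetal force: qvB = mv²/r, so r = mv/(qB).
r = (1.67×10^-27 kg)(1.37×10^4 m/s) / [(1×1.60×10^-19 C)(0.384 T)] = 3.72×10^-4 m.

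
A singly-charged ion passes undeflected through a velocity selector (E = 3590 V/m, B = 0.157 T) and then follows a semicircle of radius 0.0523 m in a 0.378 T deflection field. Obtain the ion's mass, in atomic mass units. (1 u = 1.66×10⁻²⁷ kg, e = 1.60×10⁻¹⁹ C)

m ≈ 83.3 u

v = E/B₁ = 2.29×10^4 m/s.
From r = mv/(qB₂), m = qB₂r/v = (1×1.60×10^-19)(0.378)(0.0523) / (2.29×10^4) = 1.38×10^-25 kg.
In atomic mass units: m = 1.38×10^-25 / 1.66×10^-27 = 83.3 u.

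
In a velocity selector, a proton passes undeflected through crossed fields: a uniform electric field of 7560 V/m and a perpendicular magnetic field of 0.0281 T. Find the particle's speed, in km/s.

For zero net force, qE = qvB, so v = E/B.
v = (7560) / (0.0281) = 2.69×10^5 m/s.

v ≈ 269 km/s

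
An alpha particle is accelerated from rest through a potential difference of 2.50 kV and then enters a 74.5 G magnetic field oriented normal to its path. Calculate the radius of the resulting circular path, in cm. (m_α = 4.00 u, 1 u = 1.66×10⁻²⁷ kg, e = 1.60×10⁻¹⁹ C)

The kinetic energy gained is K = qV = (2×1.60×10^-19)(2500) = 8.00×10^-16 J.
v = √(2K/m) = 4.91×10^5 m/s.
r = mv/(qB) = (6.64×10^-27)(4.91×10^5) / [(2×1.60×10^-19)(7.45×10^-3)] = 1.37 m.

r ≈ 137 cm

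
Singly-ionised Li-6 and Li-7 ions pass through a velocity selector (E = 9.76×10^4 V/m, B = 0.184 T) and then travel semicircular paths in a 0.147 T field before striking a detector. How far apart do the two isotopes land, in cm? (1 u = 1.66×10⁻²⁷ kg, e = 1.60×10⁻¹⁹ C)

Δd ≈ 7.49 cm

Both emerge at v = E/B₁ = 5.30×10^5 m/s.
r = mv/(qB₂), so r₁ = 0.2246 m and r₂ = 0.2621 m, giving Δr = 0.0374 m.
After a semicircle each ion lands a diameter 2r from the entry slit, so the separation is 2Δr = 0.0749 m.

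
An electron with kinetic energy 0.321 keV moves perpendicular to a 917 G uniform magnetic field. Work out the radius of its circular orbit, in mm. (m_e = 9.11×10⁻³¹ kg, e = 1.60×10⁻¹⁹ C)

r ≈ 0.659 mm

Convert the energy: K = 0.321 keV = 5.14×10^-17 J.
v = √(2K/m) = √(2·5.14×10^-17/9.11×10^-31) = 1.06×10^7 m/s.
r = mv/(qB) = (9.11×10^-31)(1.06×10^7) / [(1×1.60×10^-19)(0.0917)] = 6.59×10^-4 m.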